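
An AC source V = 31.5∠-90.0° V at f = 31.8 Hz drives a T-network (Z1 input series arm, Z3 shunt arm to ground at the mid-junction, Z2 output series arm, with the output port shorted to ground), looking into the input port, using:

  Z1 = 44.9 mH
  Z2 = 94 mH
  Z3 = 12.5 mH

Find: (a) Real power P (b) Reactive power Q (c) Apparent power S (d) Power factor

Step 1 — Angular frequency: ω = 2π·f = 2π·31.8 = 199.8 rad/s.
Step 2 — Component impedances:
  Z1: Z = jωL = j·199.8·0.0449 = 0 + j8.971 Ω
  Z2: Z = jωL = j·199.8·0.094 = 0 + j18.78 Ω
  Z3: Z = jωL = j·199.8·0.0125 = 0 + j2.498 Ω
Step 3 — With the output port shorted to ground, the output series arm Z2 runs from the junction to ground; the shunt arm Z3 also runs from the junction to ground. They appear in parallel: Z3 || Z2 = 0 + j2.204 Ω.
Step 4 — Series with input arm Z1: Z_in = Z1 + (Z3 || Z2) = 0 + j11.18 Ω = 11.18∠90.0° Ω.
Step 5 — Source phasor: V = 31.5∠-90.0° V = 0 - j31.5 V.
Step 6 — Current: I = V / Z = -2.819 A = 2.819∠-180.0° A.
Step 7 — Complex power: S = V·I* = 0 + j88.79 VA.
Step 8 — Real power: P = Re(S) = 0 W.
Step 9 — Reactive power: Q = Im(S) = 88.79 VAR.
Step 10 — Apparent power: |S| = 88.79 VA.
Step 11 — Power factor: PF = P/|S| = 0 (lagging).

(a) P = 0 W  (b) Q = 88.79 VAR  (c) S = 88.79 VA  (d) PF = 0 (lagging)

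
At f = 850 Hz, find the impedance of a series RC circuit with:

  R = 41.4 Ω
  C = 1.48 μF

Step 1 — Angular frequency: ω = 2π·f = 2π·850 = 5341 rad/s.
Step 2 — Component impedances:
  R: Z = R = 41.4 Ω
  C: Z = 1/(jωC) = -j/(ω·C) = 0 - j126.5 Ω
Step 3 — Series combination: Z_total = R + C = 41.4 - j126.5 Ω = 133.1∠-71.9° Ω.

Z = 41.4 - j126.5 Ω = 133.1∠-71.9° Ω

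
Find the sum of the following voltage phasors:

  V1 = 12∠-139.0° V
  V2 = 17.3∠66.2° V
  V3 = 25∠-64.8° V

Step 1 — Convert each phasor to rectangular form:
  V1 = 12·(cos(-139.0°) + j·sin(-139.0°)) = -9.057 - j7.873 V
  V2 = 17.3·(cos(66.2°) + j·sin(66.2°)) = 6.981 + j15.83 V
  V3 = 25·(cos(-64.8°) + j·sin(-64.8°)) = 10.64 - j22.62 V
Step 2 — Sum components: V_total = 8.569 - j14.66 V.
Step 3 — Convert to polar: |V_total| = 16.98 V, ∠V_total = -59.7°.

V_total = 16.98∠-59.7° V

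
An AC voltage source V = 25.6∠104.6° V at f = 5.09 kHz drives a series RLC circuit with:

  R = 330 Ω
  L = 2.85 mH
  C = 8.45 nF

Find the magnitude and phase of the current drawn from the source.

Step 1 — Angular frequency: ω = 2π·f = 2π·5090 = 3.198e+04 rad/s.
Step 2 — Component impedances:
  R: Z = R = 330 Ω
  L: Z = jωL = j·3.198e+04·0.00285 = 0 + j91.15 Ω
  C: Z = 1/(jωC) = -j/(ω·C) = 0 - j3700 Ω
Step 3 — Series combination: Z_total = R + L + C = 330 - j3609 Ω = 3624∠-84.8° Ω.
Step 4 — Source phasor: V = 25.6∠104.6° V = -6.453 + j24.77 V.
Step 5 — Ohm's law: I = V / Z_total = (-6.453 + j24.77) / (330 - j3609) = -0.006969 - j0.001151 A.
Step 6 — Convert to polar: |I| = 0.007063 A, ∠I = -170.6°.

I = 0.007063∠-170.6° A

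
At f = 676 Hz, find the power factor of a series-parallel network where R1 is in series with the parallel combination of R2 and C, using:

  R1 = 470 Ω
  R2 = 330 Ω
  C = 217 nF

Step 1 — Angular frequency: ω = 2π·f = 2π·676 = 4247 rad/s.
Step 2 — Component impedances:
  R1: Z = R = 470 Ω
  R2: Z = R = 330 Ω
  C: Z = 1/(jωC) = -j/(ω·C) = 0 - j1085 Ω
Step 3 — Parallel branch: R2 || C = 1/(1/R2 + 1/C) = 302.1 - j91.87 Ω.
Step 4 — Series with R1: Z_total = R1 + (R2 || C) = 772.1 - j91.87 Ω = 777.5∠-6.8° Ω.
Step 5 — Power factor: PF = cos(φ) = Re(Z)/|Z| = 772.06/777.5 = 0.993.
Step 6 — Type: Im(Z) = -91.87 ⇒ leading (phase φ = -6.8°).

PF = 0.993 (leading, φ = -6.8°)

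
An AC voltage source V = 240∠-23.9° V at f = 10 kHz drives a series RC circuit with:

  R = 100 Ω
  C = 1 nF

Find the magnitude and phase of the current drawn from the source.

Step 1 — Angular frequency: ω = 2π·f = 2π·1e+04 = 6.283e+04 rad/s.
Step 2 — Component impedances:
  R: Z = R = 100 Ω
  C: Z = 1/(jωC) = -j/(ω·C) = 0 - j1.592e+04 Ω
Step 3 — Series combination: Z_total = R + C = 100 - j1.592e+04 Ω = 1.592e+04∠-89.6° Ω.
Step 4 — Source phasor: V = 240∠-23.9° V = 219.4 - j97.23 V.
Step 5 — Ohm's law: I = V / Z_total = (219.4 - j97.23) / (100 - j1.592e+04) = 0.006196 + j0.01375 A.
Step 6 — Convert to polar: |I| = 0.01508 A, ∠I = 65.7°.

I = 0.01508∠65.7° A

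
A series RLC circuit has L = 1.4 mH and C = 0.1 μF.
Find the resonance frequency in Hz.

Step 1 — Resonance condition Im(Z)=0 gives ω₀ = 1/√(LC).
Step 2 — ω₀ = 1/√(0.0014·1e-07) = 8.452e+04 rad/s.
Step 3 — f₀ = ω₀/(2π) = 1.345e+04 Hz.

f₀ = 1.345e+04 Hz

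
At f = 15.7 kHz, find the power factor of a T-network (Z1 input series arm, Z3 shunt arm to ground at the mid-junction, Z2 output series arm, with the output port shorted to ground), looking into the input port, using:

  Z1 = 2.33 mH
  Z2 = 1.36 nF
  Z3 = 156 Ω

Step 1 — Angular frequency: ω = 2π·f = 2π·1.57e+04 = 9.865e+04 rad/s.
Step 2 — Component impedances:
  Z1: Z = jωL = j·9.865e+04·0.00233 = 0 + j229.8 Ω
  Z2: Z = 1/(jωC) = -j/(ω·C) = 0 - j7454 Ω
  Z3: Z = R = 156 Ω
Step 3 — With the output port shorted to ground, the output series arm Z2 runs from the junction to ground; the shunt arm Z3 also runs from the junction to ground. They appear in parallel: Z3 || Z2 = 155.9 - j3.263 Ω.
Step 4 — Series with input arm Z1: Z_in = Z1 + (Z3 || Z2) = 155.9 + j226.6 Ω = 275.1∠55.5° Ω.
Step 5 — Power factor: PF = cos(φ) = Re(Z)/|Z| = 155.93/275.05 = 0.5669.
Step 6 — Type: Im(Z) = 226.6 ⇒ lagging (phase φ = 55.5°).

PF = 0.5669 (lagging, φ = 55.5°)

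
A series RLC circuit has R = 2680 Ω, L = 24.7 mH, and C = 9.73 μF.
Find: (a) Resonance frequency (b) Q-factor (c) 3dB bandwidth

Step 1 — Resonance condition Im(Z)=0 gives ω₀ = 1/√(LC).
Step 2 — ω₀ = 1/√(0.0247·9.73e-06) = 2040 rad/s.
Step 3 — f₀ = ω₀/(2π) = 324.6 Hz.
Step 4 — Series Q: Q = ω₀L/R = 2040·0.0247/2680 = 0.0188.
Step 5 — 3dB bandwidth: Δω = ω₀/Q = 1.085e+05 rad/s; BW = Δω/(2π) = 1.727e+04 Hz.

(a) f₀ = 324.6 Hz  (b) Q = 0.0188  (c) BW = 1.727e+04 Hz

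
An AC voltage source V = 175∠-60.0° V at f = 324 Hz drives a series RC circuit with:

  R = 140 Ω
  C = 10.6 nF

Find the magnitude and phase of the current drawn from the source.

Step 1 — Angular frequency: ω = 2π·f = 2π·324 = 2036 rad/s.
Step 2 — Component impedances:
  R: Z = R = 140 Ω
  C: Z = 1/(jωC) = -j/(ω·C) = 0 - j4.634e+04 Ω
Step 3 — Series combination: Z_total = R + C = 140 - j4.634e+04 Ω = 4.634e+04∠-89.8° Ω.
Step 4 — Source phasor: V = 175∠-60.0° V = 87.5 - j151.6 V.
Step 5 — Ohm's law: I = V / Z_total = (87.5 - j151.6) / (140 - j4.634e+04) = 0.003276 + j0.001878 A.
Step 6 — Convert to polar: |I| = 0.003776 A, ∠I = 29.8°.

I = 0.003776∠29.8° A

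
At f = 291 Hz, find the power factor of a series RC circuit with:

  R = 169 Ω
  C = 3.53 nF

Step 1 — Angular frequency: ω = 2π·f = 2π·291 = 1828 rad/s.
Step 2 — Component impedances:
  R: Z = R = 169 Ω
  C: Z = 1/(jωC) = -j/(ω·C) = 0 - j1.549e+05 Ω
Step 3 — Series combination: Z_total = R + C = 169 - j1.549e+05 Ω = 1.549e+05∠-89.9° Ω.
Step 4 — Power factor: PF = cos(φ) = Re(Z)/|Z| = 169/1.549e+05 = 0.001091.
Step 5 — Type: Im(Z) = -1.549e+05 ⇒ leading (phase φ = -89.9°).

PF = 0.001091 (leading, φ = -89.9°)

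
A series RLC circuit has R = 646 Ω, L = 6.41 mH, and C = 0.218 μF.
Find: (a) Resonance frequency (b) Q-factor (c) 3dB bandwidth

Step 1 — Resonance: ω₀ = 1/√(LC) = 1/√(0.00641·2.18e-07) = 2.675e+04 rad/s.
Step 2 — f₀ = ω₀/(2π) = 4258 Hz.
Step 3 — Series Q: Q = ω₀L/R = 2.675e+04·0.00641/646 = 0.2654.
Step 4 — Bandwidth: Δω = ω₀/Q = 1.008e+05 rad/s; BW = Δω/(2π) = 1.604e+04 Hz.

(a) f₀ = 4258 Hz  (b) Q = 0.2654  (c) BW = 1.604e+04 Hz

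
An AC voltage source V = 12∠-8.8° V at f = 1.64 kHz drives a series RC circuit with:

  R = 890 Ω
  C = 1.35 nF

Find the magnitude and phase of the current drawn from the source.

Step 1 — Angular frequency: ω = 2π·f = 2π·1640 = 1.03e+04 rad/s.
Step 2 — Component impedances:
  R: Z = R = 890 Ω
  C: Z = 1/(jωC) = -j/(ω·C) = 0 - j7.189e+04 Ω
Step 3 — Series combination: Z_total = R + C = 890 - j7.189e+04 Ω = 7.189e+04∠-89.3° Ω.
Step 4 — Source phasor: V = 12∠-8.8° V = 11.86 - j1.836 V.
Step 5 — Ohm's law: I = V / Z_total = (11.86 - j1.836) / (890 - j7.189e+04) = 2.758e-05 + j0.0001646 A.
Step 6 — Convert to polar: |I| = 0.0001669 A, ∠I = 80.5°.

I = 0.0001669∠80.5° A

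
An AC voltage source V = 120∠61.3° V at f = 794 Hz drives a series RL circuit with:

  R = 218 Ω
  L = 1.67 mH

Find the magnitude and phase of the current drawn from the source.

Step 1 — Angular frequency: ω = 2π·f = 2π·794 = 4989 rad/s.
Step 2 — Component impedances:
  R: Z = R = 218 Ω
  L: Z = jωL = j·4989·0.00167 = 0 + j8.331 Ω
Step 3 — Series combination: Z_total = R + L = 218 + j8.331 Ω = 218.2∠2.2° Ω.
Step 4 — Source phasor: V = 120∠61.3° V = 57.63 + j105.3 V.
Step 5 — Ohm's law: I = V / Z_total = (57.63 + j105.3) / (218 + j8.331) = 0.2824 + j0.472 A.
Step 6 — Convert to polar: |I| = 0.5501 A, ∠I = 59.1°.

I = 0.5501∠59.1° A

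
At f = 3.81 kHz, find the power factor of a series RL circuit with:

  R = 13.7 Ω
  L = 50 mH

Step 1 — Angular frequency: ω = 2π·f = 2π·3810 = 2.394e+04 rad/s.
Step 2 — Component impedances:
  R: Z = R = 13.7 Ω
  L: Z = jωL = j·2.394e+04·0.05 = 0 + j1197 Ω
Step 3 — Series combination: Z_total = R + L = 13.7 + j1197 Ω = 1197∠89.3° Ω.
Step 4 — Power factor: PF = cos(φ) = Re(Z)/|Z| = 13.7/1197 = 0.01145.
Step 5 — Type: Im(Z) = 1197 ⇒ lagging (phase φ = 89.3°).

PF = 0.01145 (lagging, φ = 89.3°)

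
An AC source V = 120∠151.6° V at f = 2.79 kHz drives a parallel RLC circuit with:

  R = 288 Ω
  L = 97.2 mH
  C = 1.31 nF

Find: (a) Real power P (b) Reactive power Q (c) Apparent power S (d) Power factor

Step 1 — Angular frequency: ω = 2π·f = 2π·2790 = 1.753e+04 rad/s.
Step 2 — Component impedances:
  R: Z = R = 288 Ω
  L: Z = jωL = j·1.753e+04·0.0972 = 0 + j1704 Ω
  C: Z = 1/(jωC) = -j/(ω·C) = 0 - j4.355e+04 Ω
Step 3 — Parallel combination: 1/Z_total = 1/R + 1/L + 1/C; Z_total = 280.6 + j45.57 Ω = 284.3∠9.2° Ω.
Step 4 — Source phasor: V = 120∠151.6° V = -105.6 + j57.07 V.
Step 5 — Current: I = V / Z = -0.3343 + j0.2577 A = 0.4221∠142.4° A.
Step 6 — Complex power: S = V·I* = 50 + j8.12 VA.
Step 7 — Real power: P = Re(S) = 50 W.
Step 8 — Reactive power: Q = Im(S) = 8.12 VAR.
Step 9 — Apparent power: |S| = 50.66 VA.
Step 10 — Power factor: PF = P/|S| = 0.9871 (lagging).

(a) P = 50 W  (b) Q = 8.12 VAR  (c) S = 50.66 VA  (d) PF = 0.9871 (lagging)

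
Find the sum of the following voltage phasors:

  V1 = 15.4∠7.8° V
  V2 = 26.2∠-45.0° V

Step 1 — Convert each phasor to rectangular form:
  V1 = 15.4·(cos(7.8°) + j·sin(7.8°)) = 15.26 + j2.09 V
  V2 = 26.2·(cos(-45.0°) + j·sin(-45.0°)) = 18.53 - j18.53 V
Step 2 — Sum components: V_total = 33.78 - j16.44 V.
Step 3 — Convert to polar: |V_total| = 37.57 V, ∠V_total = -25.9°.

V_total = 37.57∠-25.9° V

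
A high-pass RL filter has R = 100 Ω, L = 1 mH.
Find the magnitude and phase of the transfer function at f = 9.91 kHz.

Step 1 — Angular frequency: ω = 2π·9910 = 6.227e+04 rad/s.
Step 2 — Transfer function: H(jω) = jωL/(R + jωL).
Step 3 — Numerator jωL = j·62.27; denominator R + jωL = 100 + j62.27.
Step 4 — H = 0.2794 + j0.4487.
Step 5 — Magnitude: |H| = 0.5286 (-5.5 dB); phase: φ = 58.1°.

|H| = 0.5286 (-5.5 dB), φ = 58.1°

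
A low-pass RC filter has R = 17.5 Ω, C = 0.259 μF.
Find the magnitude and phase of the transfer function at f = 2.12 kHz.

Step 1 — Angular frequency: ω = 2π·2120 = 1.332e+04 rad/s.
Step 2 — Transfer function: H(jω) = 1/(1 + jωRC).
Step 3 — Denominator: 1 + jωRC = 1 + j·1.332e+04·17.5·2.59e-07 = 1 + j0.06037.
Step 4 — H = 0.9964 - j0.06016.
Step 5 — Magnitude: |H| = 0.9982 (-0.0 dB); phase: φ = -3.5°.

|H| = 0.9982 (-0.0 dB), φ = -3.5°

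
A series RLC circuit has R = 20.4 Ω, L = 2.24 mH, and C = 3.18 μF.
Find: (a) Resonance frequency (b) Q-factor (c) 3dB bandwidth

Step 1 — Resonance: ω₀ = 1/√(LC) = 1/√(0.00224·3.18e-06) = 1.185e+04 rad/s.
Step 2 — f₀ = ω₀/(2π) = 1886 Hz.
Step 3 — Series Q: Q = ω₀L/R = 1.185e+04·0.00224/20.4 = 1.301.
Step 4 — Bandwidth: Δω = ω₀/Q = 9107 rad/s; BW = Δω/(2π) = 1449 Hz.

(a) f₀ = 1886 Hz  (b) Q = 1.301  (c) BW = 1449 Hz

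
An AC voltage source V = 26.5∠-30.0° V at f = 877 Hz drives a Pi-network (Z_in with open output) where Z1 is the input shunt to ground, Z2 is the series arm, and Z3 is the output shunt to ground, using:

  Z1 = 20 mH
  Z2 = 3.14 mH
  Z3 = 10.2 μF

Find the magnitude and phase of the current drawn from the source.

Step 1 — Angular frequency: ω = 2π·f = 2π·877 = 5510 rad/s.
Step 2 — Component impedances:
  Z1: Z = jωL = j·5510·0.02 = 0 + j110.2 Ω
  Z2: Z = jωL = j·5510·0.00314 = 0 + j17.3 Ω
  Z3: Z = 1/(jωC) = -j/(ω·C) = 0 - j17.79 Ω
Step 3 — With open output, the series arm Z2 and the output shunt Z3 appear in series to ground: Z2 + Z3 = 0 - j0.4893 Ω.
Step 4 — Parallel with input shunt Z1: Z_in = Z1 || (Z2 + Z3) = 0 - j0.4915 Ω = 0.4915∠-90.0° Ω.
Step 5 — Source phasor: V = 26.5∠-30.0° V = 22.95 - j13.25 V.
Step 6 — Ohm's law: I = V / Z_total = (22.95 - j13.25) / (0 - j0.4915) = 26.96 + j46.69 A.
Step 7 — Convert to polar: |I| = 53.92 A, ∠I = 60.0°.

I = 53.92∠60.0° A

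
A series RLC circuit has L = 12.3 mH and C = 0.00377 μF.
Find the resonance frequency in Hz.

Step 1 — Resonance condition Im(Z)=0 gives ω₀ = 1/√(LC).
Step 2 — ω₀ = 1/√(0.0123·3.77e-09) = 1.469e+05 rad/s.
Step 3 — f₀ = ω₀/(2π) = 2.337e+04 Hz.

f₀ = 2.337e+04 Hz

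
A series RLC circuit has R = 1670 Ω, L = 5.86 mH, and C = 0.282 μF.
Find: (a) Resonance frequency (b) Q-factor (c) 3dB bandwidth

Step 1 — Resonance condition Im(Z)=0 gives ω₀ = 1/√(LC).
Step 2 — ω₀ = 1/√(0.00586·2.82e-07) = 2.46e+04 rad/s.
Step 3 — f₀ = ω₀/(2π) = 3915 Hz.
Step 4 — Series Q: Q = ω₀L/R = 2.46e+04·0.00586/1670 = 0.08632.
Step 5 — 3dB bandwidth: Δω = ω₀/Q = 2.85e+05 rad/s; BW = Δω/(2π) = 4.536e+04 Hz.

(a) f₀ = 3915 Hz  (b) Q = 0.08632  (c) BW = 4.536e+04 Hz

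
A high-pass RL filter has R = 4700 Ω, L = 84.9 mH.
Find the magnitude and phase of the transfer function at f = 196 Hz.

Step 1 — Angular frequency: ω = 2π·196 = 1232 rad/s.
Step 2 — Transfer function: H(jω) = jωL/(R + jωL).
Step 3 — Numerator jωL = j·104.6; denominator R + jωL = 4700 + j104.6.
Step 4 — H = 0.0004946 + j0.02223.
Step 5 — Magnitude: |H| = 0.02224 (-33.1 dB); phase: φ = 88.7°.

|H| = 0.02224 (-33.1 dB), φ = 88.7°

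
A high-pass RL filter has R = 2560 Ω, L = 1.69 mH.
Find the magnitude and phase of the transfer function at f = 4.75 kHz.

Step 1 — Angular frequency: ω = 2π·4750 = 2.985e+04 rad/s.
Step 2 — Transfer function: H(jω) = jωL/(R + jωL).
Step 3 — Numerator jωL = j·50.44; denominator R + jωL = 2560 + j50.44.
Step 4 — H = 0.000388 + j0.01969.
Step 5 — Magnitude: |H| = 0.0197 (-34.1 dB); phase: φ = 88.9°.

|H| = 0.0197 (-34.1 dB), φ = 88.9°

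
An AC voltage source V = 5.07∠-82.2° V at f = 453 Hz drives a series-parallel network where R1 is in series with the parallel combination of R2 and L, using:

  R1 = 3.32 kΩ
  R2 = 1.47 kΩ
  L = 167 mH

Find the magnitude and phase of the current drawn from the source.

Step 1 — Angular frequency: ω = 2π·f = 2π·453 = 2846 rad/s.
Step 2 — Component impedances:
  R1: Z = R = 3320 Ω
  R2: Z = R = 1470 Ω
  L: Z = jωL = j·2846·0.167 = 0 + j475.3 Ω
Step 3 — Parallel branch: R2 || L = 1/(1/R2 + 1/L) = 139.2 + j430.3 Ω.
Step 4 — Series with R1: Z_total = R1 + (R2 || L) = 3459 + j430.3 Ω = 3486∠7.1° Ω.
Step 5 — Source phasor: V = 5.07∠-82.2° V = 0.6881 - j5.023 V.
Step 6 — Ohm's law: I = V / Z_total = (0.6881 - j5.023) / (3459 + j430.3) = 1.799e-05 - j0.001454 A.
Step 7 — Convert to polar: |I| = 0.001454 A, ∠I = -89.3°.

I = 0.001454∠-89.3° A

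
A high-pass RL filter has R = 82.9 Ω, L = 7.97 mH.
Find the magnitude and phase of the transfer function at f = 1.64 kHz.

Step 1 — Angular frequency: ω = 2π·1640 = 1.03e+04 rad/s.
Step 2 — Transfer function: H(jω) = jωL/(R + jωL).
Step 3 — Numerator jωL = j·82.13; denominator R + jωL = 82.9 + j82.13.
Step 4 — H = 0.4953 + j0.5.
Step 5 — Magnitude: |H| = 0.7038 (-3.1 dB); phase: φ = 45.3°.

|H| = 0.7038 (-3.1 dB), φ = 45.3°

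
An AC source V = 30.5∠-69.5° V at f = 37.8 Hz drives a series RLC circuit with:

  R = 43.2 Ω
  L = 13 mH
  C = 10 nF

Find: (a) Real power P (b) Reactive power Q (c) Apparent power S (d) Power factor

Step 1 — Angular frequency: ω = 2π·f = 2π·37.8 = 237.5 rad/s.
Step 2 — Component impedances:
  R: Z = R = 43.2 Ω
  L: Z = jωL = j·237.5·0.013 = 0 + j3.088 Ω
  C: Z = 1/(jωC) = -j/(ω·C) = 0 - j4.21e+05 Ω
Step 3 — Series combination: Z_total = R + L + C = 43.2 - j4.21e+05 Ω = 4.21e+05∠-90.0° Ω.
Step 4 — Source phasor: V = 30.5∠-69.5° V = 10.68 - j28.57 V.
Step 5 — Current: I = V / Z = 6.785e-05 + j2.536e-05 A = 7.244e-05∠20.5° A.
Step 6 — Complex power: S = V·I* = 2.267e-07 - j0.002209 VA.
Step 7 — Real power: P = Re(S) = 2.267e-07 W.
Step 8 — Reactive power: Q = Im(S) = -0.002209 VAR.
Step 9 — Apparent power: |S| = 0.002209 VA.
Step 10 — Power factor: PF = P/|S| = 0.0001026 (leading).

(a) P = 2.267e-07 W  (b) Q = -0.002209 VAR  (c) S = 0.002209 VA  (d) PF = 0.0001026 (leading)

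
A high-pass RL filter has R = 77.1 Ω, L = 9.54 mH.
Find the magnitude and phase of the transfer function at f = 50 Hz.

Step 1 — Angular frequency: ω = 2π·50 = 314.2 rad/s.
Step 2 — Transfer function: H(jω) = jωL/(R + jωL).
Step 3 — Numerator jωL = j·2.997; denominator R + jωL = 77.1 + j2.997.
Step 4 — H = 0.001509 + j0.03881.
Step 5 — Magnitude: |H| = 0.03884 (-28.2 dB); phase: φ = 87.8°.

|H| = 0.03884 (-28.2 dB), φ = 87.8°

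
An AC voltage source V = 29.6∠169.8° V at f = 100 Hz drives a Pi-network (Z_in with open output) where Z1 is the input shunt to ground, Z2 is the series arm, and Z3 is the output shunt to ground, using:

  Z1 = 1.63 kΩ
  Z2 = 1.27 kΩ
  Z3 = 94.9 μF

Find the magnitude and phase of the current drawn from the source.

Step 1 — Angular frequency: ω = 2π·f = 2π·100 = 628.3 rad/s.
Step 2 — Component impedances:
  Z1: Z = R = 1630 Ω
  Z2: Z = R = 1270 Ω
  Z3: Z = 1/(jωC) = -j/(ω·C) = 0 - j16.77 Ω
Step 3 — With open output, the series arm Z2 and the output shunt Z3 appear in series to ground: Z2 + Z3 = 1270 - j16.77 Ω.
Step 4 — Parallel with input shunt Z1: Z_in = Z1 || (Z2 + Z3) = 713.9 - j5.298 Ω = 713.9∠-0.4° Ω.
Step 5 — Source phasor: V = 29.6∠169.8° V = -29.13 + j5.242 V.
Step 6 — Ohm's law: I = V / Z_total = (-29.13 + j5.242) / (713.9 - j5.298) = -0.04086 + j0.00704 A.
Step 7 — Convert to polar: |I| = 0.04146 A, ∠I = 170.2°.

I = 0.04146∠170.2° A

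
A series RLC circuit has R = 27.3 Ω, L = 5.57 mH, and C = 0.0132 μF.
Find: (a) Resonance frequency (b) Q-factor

Step 1 — Resonance condition Im(Z)=0 gives ω₀ = 1/√(LC).
Step 2 — ω₀ = 1/√(0.00557·1.32e-08) = 1.166e+05 rad/s.
Step 3 — f₀ = ω₀/(2π) = 1.856e+04 Hz.
Step 4 — Series Q: Q = ω₀L/R = 1.166e+05·0.00557/27.3 = 23.79.

(a) f₀ = 1.856e+04 Hz  (b) Q = 23.79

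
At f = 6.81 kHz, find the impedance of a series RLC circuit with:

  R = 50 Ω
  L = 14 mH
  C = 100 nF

Step 1 — Angular frequency: ω = 2π·f = 2π·6810 = 4.279e+04 rad/s.
Step 2 — Component impedances:
  R: Z = R = 50 Ω
  L: Z = jωL = j·4.279e+04·0.014 = 0 + j599 Ω
  C: Z = 1/(jωC) = -j/(ω·C) = 0 - j233.7 Ω
Step 3 — Series combination: Z_total = R + L + C = 50 + j365.3 Ω = 368.7∠82.2° Ω.

Z = 50 + j365.3 Ω = 368.7∠82.2° Ω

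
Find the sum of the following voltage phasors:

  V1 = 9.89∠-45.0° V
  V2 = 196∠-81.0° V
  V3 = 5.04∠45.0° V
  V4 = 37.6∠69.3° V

Step 1 — Convert each phasor to rectangular form:
  V1 = 9.89·(cos(-45.0°) + j·sin(-45.0°)) = 6.993 - j6.993 V
  V2 = 196·(cos(-81.0°) + j·sin(-81.0°)) = 30.66 - j193.6 V
  V3 = 5.04·(cos(45.0°) + j·sin(45.0°)) = 3.564 + j3.564 V
  V4 = 37.6·(cos(69.3°) + j·sin(69.3°)) = 13.29 + j35.17 V
Step 2 — Sum components: V_total = 54.51 - j161.8 V.
Step 3 — Convert to polar: |V_total| = 170.8 V, ∠V_total = -71.4°.

V_total = 170.8∠-71.4° V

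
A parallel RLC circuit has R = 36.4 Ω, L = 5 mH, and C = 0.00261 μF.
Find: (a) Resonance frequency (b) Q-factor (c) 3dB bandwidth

Step 1 — Resonance: ω₀ = 1/√(LC) = 1/√(0.005·2.61e-09) = 2.768e+05 rad/s.
Step 2 — f₀ = ω₀/(2π) = 4.406e+04 Hz.
Step 3 — Parallel Q: Q = R/(ω₀L) = 36.4/(2.768e+05·0.005) = 0.0263.
Step 4 — Bandwidth: Δω = ω₀/Q = 1.053e+07 rad/s; BW = Δω/(2π) = 1.675e+06 Hz.

(a) f₀ = 4.406e+04 Hz  (b) Q = 0.0263  (c) BW = 1.675e+06 Hz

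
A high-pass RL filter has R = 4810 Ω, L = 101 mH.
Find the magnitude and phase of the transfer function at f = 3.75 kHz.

Step 1 — Angular frequency: ω = 2π·3750 = 2.356e+04 rad/s.
Step 2 — Transfer function: H(jω) = jωL/(R + jωL).
Step 3 — Numerator jωL = j·2380; denominator R + jωL = 4810 + j2380.
Step 4 — H = 0.1966 + j0.3975.
Step 5 — Magnitude: |H| = 0.4434 (-7.1 dB); phase: φ = 63.7°.

|H| = 0.4434 (-7.1 dB), φ = 63.7°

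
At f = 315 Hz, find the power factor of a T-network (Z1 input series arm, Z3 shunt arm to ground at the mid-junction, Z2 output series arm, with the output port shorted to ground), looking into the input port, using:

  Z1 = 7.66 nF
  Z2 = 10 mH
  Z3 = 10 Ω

Step 1 — Angular frequency: ω = 2π·f = 2π·315 = 1979 rad/s.
Step 2 — Component impedances:
  Z1: Z = 1/(jωC) = -j/(ω·C) = 0 - j6.596e+04 Ω
  Z2: Z = jωL = j·1979·0.01 = 0 + j19.79 Ω
  Z3: Z = R = 10 Ω
Step 3 — With the output port shorted to ground, the output series arm Z2 runs from the junction to ground; the shunt arm Z3 also runs from the junction to ground. They appear in parallel: Z3 || Z2 = 7.966 + j4.025 Ω.
Step 4 — Series with input arm Z1: Z_in = Z1 + (Z3 || Z2) = 7.966 - j6.596e+04 Ω = 6.596e+04∠-90.0° Ω.
Step 5 — Power factor: PF = cos(φ) = Re(Z)/|Z| = 7.966/6.596e+04 = 0.0001208.
Step 6 — Type: Im(Z) = -6.596e+04 ⇒ leading (phase φ = -90.0°).

PF = 0.0001208 (leading, φ = -90.0°)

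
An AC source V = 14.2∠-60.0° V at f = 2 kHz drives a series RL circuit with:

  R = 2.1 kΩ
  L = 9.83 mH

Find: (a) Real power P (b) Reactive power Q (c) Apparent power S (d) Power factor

Step 1 — Angular frequency: ω = 2π·f = 2π·2000 = 1.257e+04 rad/s.
Step 2 — Component impedances:
  R: Z = R = 2100 Ω
  L: Z = jωL = j·1.257e+04·0.00983 = 0 + j123.5 Ω
Step 3 — Series combination: Z_total = R + L = 2100 + j123.5 Ω = 2104∠3.4° Ω.
Step 4 — Source phasor: V = 14.2∠-60.0° V = 7.1 - j12.3 V.
Step 5 — Current: I = V / Z = 0.003026 - j0.006034 A = 0.00675∠-63.4° A.
Step 6 — Complex power: S = V·I* = 0.09569 + j0.005629 VA.
Step 7 — Real power: P = Re(S) = 0.09569 W.
Step 8 — Reactive power: Q = Im(S) = 0.005629 VAR.
Step 9 — Apparent power: |S| = 0.09585 VA.
Step 10 — Power factor: PF = P/|S| = 0.9983 (lagging).

(a) P = 0.09569 W  (b) Q = 0.005629 VAR  (c) S = 0.09585 VA  (d) PF = 0.9983 (lagging)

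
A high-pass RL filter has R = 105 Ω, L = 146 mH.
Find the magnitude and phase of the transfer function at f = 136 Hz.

Step 1 — Angular frequency: ω = 2π·136 = 854.5 rad/s.
Step 2 — Transfer function: H(jω) = jωL/(R + jωL).
Step 3 — Numerator jωL = j·124.8; denominator R + jωL = 105 + j124.8.
Step 4 — H = 0.5854 + j0.4927.
Step 5 — Magnitude: |H| = 0.7651 (-2.3 dB); phase: φ = 40.1°.

|H| = 0.7651 (-2.3 dB), φ = 40.1°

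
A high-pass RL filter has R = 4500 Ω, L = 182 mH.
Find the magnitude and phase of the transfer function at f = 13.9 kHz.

Step 1 — Angular frequency: ω = 2π·1.39e+04 = 8.734e+04 rad/s.
Step 2 — Transfer function: H(jω) = jωL/(R + jωL).
Step 3 — Numerator jωL = j·1.59e+04; denominator R + jωL = 4500 + j1.59e+04.
Step 4 — H = 0.9258 + j0.2621.
Step 5 — Magnitude: |H| = 0.9622 (-0.3 dB); phase: φ = 15.8°.

|H| = 0.9622 (-0.3 dB), φ = 15.8°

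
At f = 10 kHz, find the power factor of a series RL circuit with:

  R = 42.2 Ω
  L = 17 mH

Step 1 — Angular frequency: ω = 2π·f = 2π·1e+04 = 6.283e+04 rad/s.
Step 2 — Component impedances:
  R: Z = R = 42.2 Ω
  L: Z = jωL = j·6.283e+04·0.017 = 0 + j1068 Ω
Step 3 — Series combination: Z_total = R + L = 42.2 + j1068 Ω = 1069∠87.7° Ω.
Step 4 — Power factor: PF = cos(φ) = Re(Z)/|Z| = 42.2/1069 = 0.03948.
Step 5 — Type: Im(Z) = 1068 ⇒ lagging (phase φ = 87.7°).

PF = 0.03948 (lagging, φ = 87.7°)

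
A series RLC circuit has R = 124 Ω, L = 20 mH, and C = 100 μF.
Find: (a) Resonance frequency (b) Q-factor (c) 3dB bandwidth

Step 1 — Resonance condition Im(Z)=0 gives ω₀ = 1/√(LC).
Step 2 — ω₀ = 1/√(0.02·0.0001) = 707.1 rad/s.
Step 3 — f₀ = ω₀/(2π) = 112.5 Hz.
Step 4 — Series Q: Q = ω₀L/R = 707.1·0.02/124 = 0.114.
Step 5 — 3dB bandwidth: Δω = ω₀/Q = 6200 rad/s; BW = Δω/(2π) = 986.8 Hz.

(a) f₀ = 112.5 Hz  (b) Q = 0.114  (c) BW = 986.8 Hz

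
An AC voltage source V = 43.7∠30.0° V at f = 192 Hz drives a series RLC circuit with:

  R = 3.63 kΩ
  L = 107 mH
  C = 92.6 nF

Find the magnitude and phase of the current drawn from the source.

Step 1 — Angular frequency: ω = 2π·f = 2π·192 = 1206 rad/s.
Step 2 — Component impedances:
  R: Z = R = 3630 Ω
  L: Z = jωL = j·1206·0.107 = 0 + j129.1 Ω
  C: Z = 1/(jωC) = -j/(ω·C) = 0 - j8952 Ω
Step 3 — Series combination: Z_total = R + L + C = 3630 - j8823 Ω = 9540∠-67.6° Ω.
Step 4 — Source phasor: V = 43.7∠30.0° V = 37.85 + j21.85 V.
Step 5 — Ohm's law: I = V / Z_total = (37.85 + j21.85) / (3630 - j8823) = -0.0006086 + j0.00454 A.
Step 6 — Convert to polar: |I| = 0.004581 A, ∠I = 97.6°.

I = 0.004581∠97.6° A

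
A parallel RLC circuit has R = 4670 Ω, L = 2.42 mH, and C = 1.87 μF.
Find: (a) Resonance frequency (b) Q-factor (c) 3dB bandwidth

Step 1 — Resonance: ω₀ = 1/√(LC) = 1/√(0.00242·1.87e-06) = 1.487e+04 rad/s.
Step 2 — f₀ = ω₀/(2π) = 2366 Hz.
Step 3 — Parallel Q: Q = R/(ω₀L) = 4670/(1.487e+04·0.00242) = 129.8.
Step 4 — Bandwidth: Δω = ω₀/Q = 114.5 rad/s; BW = Δω/(2π) = 18.22 Hz.

(a) f₀ = 2366 Hz  (b) Q = 129.8  (c) BW = 18.22 Hz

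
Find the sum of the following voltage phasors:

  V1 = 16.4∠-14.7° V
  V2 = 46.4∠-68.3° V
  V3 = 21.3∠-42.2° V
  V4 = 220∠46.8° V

Step 1 — Convert each phasor to rectangular form:
  V1 = 16.4·(cos(-14.7°) + j·sin(-14.7°)) = 15.86 - j4.162 V
  V2 = 46.4·(cos(-68.3°) + j·sin(-68.3°)) = 17.16 - j43.11 V
  V3 = 21.3·(cos(-42.2°) + j·sin(-42.2°)) = 15.78 - j14.31 V
  V4 = 220·(cos(46.8°) + j·sin(46.8°)) = 150.6 + j160.4 V
Step 2 — Sum components: V_total = 199.4 + j98.79 V.
Step 3 — Convert to polar: |V_total| = 222.5 V, ∠V_total = 26.4°.

V_total = 222.5∠26.4° V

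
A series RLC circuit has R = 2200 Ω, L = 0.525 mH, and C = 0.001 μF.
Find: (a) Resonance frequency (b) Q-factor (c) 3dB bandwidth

Step 1 — Resonance: ω₀ = 1/√(LC) = 1/√(0.000525·1e-09) = 1.38e+06 rad/s.
Step 2 — f₀ = ω₀/(2π) = 2.197e+05 Hz.
Step 3 — Series Q: Q = ω₀L/R = 1.38e+06·0.000525/2200 = 0.3293.
Step 4 — Bandwidth: Δω = ω₀/Q = 4.19e+06 rad/s; BW = Δω/(2π) = 6.669e+05 Hz.

(a) f₀ = 2.197e+05 Hz  (b) Q = 0.3293  (c) BW = 6.669e+05 Hz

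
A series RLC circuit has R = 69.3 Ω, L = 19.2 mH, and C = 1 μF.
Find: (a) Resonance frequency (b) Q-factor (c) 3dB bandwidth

Step 1 — Resonance condition Im(Z)=0 gives ω₀ = 1/√(LC).
Step 2 — ω₀ = 1/√(0.0192·1e-06) = 7217 rad/s.
Step 3 — f₀ = ω₀/(2π) = 1149 Hz.
Step 4 — Series Q: Q = ω₀L/R = 7217·0.0192/69.3 = 1.999.
Step 5 — 3dB bandwidth: Δω = ω₀/Q = 3609 rad/s; BW = Δω/(2π) = 574.4 Hz.

(a) f₀ = 1149 Hz  (b) Q = 1.999  (c) BW = 574.4 Hz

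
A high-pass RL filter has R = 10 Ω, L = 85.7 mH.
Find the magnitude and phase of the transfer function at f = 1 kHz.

Step 1 — Angular frequency: ω = 2π·1000 = 6283 rad/s.
Step 2 — Transfer function: H(jω) = jωL/(R + jωL).
Step 3 — Numerator jωL = j·538.5; denominator R + jωL = 10 + j538.5.
Step 4 — H = 0.9997 + j0.01856.
Step 5 — Magnitude: |H| = 0.9998 (-0.0 dB); phase: φ = 1.1°.

|H| = 0.9998 (-0.0 dB), φ = 1.1°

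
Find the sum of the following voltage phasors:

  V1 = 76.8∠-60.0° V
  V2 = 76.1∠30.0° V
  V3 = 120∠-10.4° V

Step 1 — Convert each phasor to rectangular form:
  V1 = 76.8·(cos(-60.0°) + j·sin(-60.0°)) = 38.4 - j66.51 V
  V2 = 76.1·(cos(30.0°) + j·sin(30.0°)) = 65.9 + j38.05 V
  V3 = 120·(cos(-10.4°) + j·sin(-10.4°)) = 118 - j21.66 V
Step 2 — Sum components: V_total = 222.3 - j50.12 V.
Step 3 — Convert to polar: |V_total| = 227.9 V, ∠V_total = -12.7°.

V_total = 227.9∠-12.7° V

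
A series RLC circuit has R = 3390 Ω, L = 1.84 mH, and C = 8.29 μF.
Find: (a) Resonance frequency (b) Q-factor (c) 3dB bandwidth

Step 1 — Resonance: ω₀ = 1/√(LC) = 1/√(0.00184·8.29e-06) = 8097 rad/s.
Step 2 — f₀ = ω₀/(2π) = 1289 Hz.
Step 3 — Series Q: Q = ω₀L/R = 8097·0.00184/3390 = 0.004395.
Step 4 — Bandwidth: Δω = ω₀/Q = 1.842e+06 rad/s; BW = Δω/(2π) = 2.932e+05 Hz.

(a) f₀ = 1289 Hz  (b) Q = 0.004395  (c) BW = 2.932e+05 Hz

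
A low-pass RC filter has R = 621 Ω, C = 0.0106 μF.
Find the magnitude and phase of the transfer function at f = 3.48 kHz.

Step 1 — Angular frequency: ω = 2π·3480 = 2.187e+04 rad/s.
Step 2 — Transfer function: H(jω) = 1/(1 + jωRC).
Step 3 — Denominator: 1 + jωRC = 1 + j·2.187e+04·621·1.06e-08 = 1 + j0.1439.
Step 4 — H = 0.9797 - j0.141.
Step 5 — Magnitude: |H| = 0.9898 (-0.1 dB); phase: φ = -8.2°.

|H| = 0.9898 (-0.1 dB), φ = -8.2°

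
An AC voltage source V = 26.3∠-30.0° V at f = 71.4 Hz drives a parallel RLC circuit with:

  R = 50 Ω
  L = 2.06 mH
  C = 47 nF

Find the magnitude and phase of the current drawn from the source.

Step 1 — Angular frequency: ω = 2π·f = 2π·71.4 = 448.6 rad/s.
Step 2 — Component impedances:
  R: Z = R = 50 Ω
  L: Z = jωL = j·448.6·0.00206 = 0 + j0.9242 Ω
  C: Z = 1/(jωC) = -j/(ω·C) = 0 - j4.743e+04 Ω
Step 3 — Parallel combination: 1/Z_total = 1/R + 1/L + 1/C; Z_total = 0.01708 + j0.9239 Ω = 0.924∠88.9° Ω.
Step 4 — Source phasor: V = 26.3∠-30.0° V = 22.78 - j13.15 V.
Step 5 — Ohm's law: I = V / Z_total = (22.78 - j13.15) / (0.01708 + j0.9239) = -13.77 - j24.91 A.
Step 6 — Convert to polar: |I| = 28.46 A, ∠I = -118.9°.

I = 28.46∠-118.9° A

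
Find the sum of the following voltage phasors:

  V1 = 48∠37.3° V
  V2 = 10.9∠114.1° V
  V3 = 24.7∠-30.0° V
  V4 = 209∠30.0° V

Step 1 — Convert each phasor to rectangular form:
  V1 = 48·(cos(37.3°) + j·sin(37.3°)) = 38.18 + j29.09 V
  V2 = 10.9·(cos(114.1°) + j·sin(114.1°)) = -4.451 + j9.95 V
  V3 = 24.7·(cos(-30.0°) + j·sin(-30.0°)) = 21.39 - j12.35 V
  V4 = 209·(cos(30.0°) + j·sin(30.0°)) = 181 + j104.5 V
Step 2 — Sum components: V_total = 236.1 + j131.2 V.
Step 3 — Convert to polar: |V_total| = 270.1 V, ∠V_total = 29.1°.

V_total = 270.1∠29.1° V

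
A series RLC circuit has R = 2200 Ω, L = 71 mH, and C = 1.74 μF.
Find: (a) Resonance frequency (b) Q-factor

Step 1 — Resonance condition Im(Z)=0 gives ω₀ = 1/√(LC).
Step 2 — ω₀ = 1/√(0.071·1.74e-06) = 2845 rad/s.
Step 3 — f₀ = ω₀/(2π) = 452.8 Hz.
Step 4 — Series Q: Q = ω₀L/R = 2845·0.071/2200 = 0.09182.

(a) f₀ = 452.8 Hz  (b) Q = 0.09182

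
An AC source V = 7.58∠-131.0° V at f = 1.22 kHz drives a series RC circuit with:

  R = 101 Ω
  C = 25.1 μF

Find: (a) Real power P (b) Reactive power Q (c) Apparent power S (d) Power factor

Step 1 — Angular frequency: ω = 2π·f = 2π·1220 = 7665 rad/s.
Step 2 — Component impedances:
  R: Z = R = 101 Ω
  C: Z = 1/(jωC) = -j/(ω·C) = 0 - j5.197 Ω
Step 3 — Series combination: Z_total = R + C = 101 - j5.197 Ω = 101.1∠-2.9° Ω.
Step 4 — Source phasor: V = 7.58∠-131.0° V = -4.973 - j5.721 V.
Step 5 — Current: I = V / Z = -0.0462 - j0.05902 A = 0.07495∠-128.1° A.
Step 6 — Complex power: S = V·I* = 0.5674 - j0.0292 VA.
Step 7 — Real power: P = Re(S) = 0.5674 W.
Step 8 — Reactive power: Q = Im(S) = -0.0292 VAR.
Step 9 — Apparent power: |S| = 0.5681 VA.
Step 10 — Power factor: PF = P/|S| = 0.9987 (leading).

(a) P = 0.5674 W  (b) Q = -0.0292 VAR  (c) S = 0.5681 VA  (d) PF = 0.9987 (leading)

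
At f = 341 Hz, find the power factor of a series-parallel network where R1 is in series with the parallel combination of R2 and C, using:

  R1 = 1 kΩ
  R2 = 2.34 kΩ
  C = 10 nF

Step 1 — Angular frequency: ω = 2π·f = 2π·341 = 2143 rad/s.
Step 2 — Component impedances:
  R1: Z = R = 1000 Ω
  R2: Z = R = 2340 Ω
  C: Z = 1/(jωC) = -j/(ω·C) = 0 - j4.667e+04 Ω
Step 3 — Parallel branch: R2 || C = 1/(1/R2 + 1/C) = 2334 - j117 Ω.
Step 4 — Series with R1: Z_total = R1 + (R2 || C) = 3334 - j117 Ω = 3336∠-2.0° Ω.
Step 5 — Power factor: PF = cos(φ) = Re(Z)/|Z| = 3334/3336 = 0.9994.
Step 6 — Type: Im(Z) = -117 ⇒ leading (phase φ = -2.0°).

PF = 0.9994 (leading, φ = -2.0°)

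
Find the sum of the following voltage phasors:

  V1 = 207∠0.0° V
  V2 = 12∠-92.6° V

Step 1 — Convert each phasor to rectangular form:
  V1 = 207·(cos(0.0°) + j·sin(0.0°)) = 207 V
  V2 = 12·(cos(-92.6°) + j·sin(-92.6°)) = -0.5444 - j11.99 V
Step 2 — Sum components: V_total = 206.5 - j11.99 V.
Step 3 — Convert to polar: |V_total| = 206.8 V, ∠V_total = -3.3°.

V_total = 206.8∠-3.3° V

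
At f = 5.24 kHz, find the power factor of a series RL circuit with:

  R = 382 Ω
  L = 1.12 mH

Step 1 — Angular frequency: ω = 2π·f = 2π·5240 = 3.292e+04 rad/s.
Step 2 — Component impedances:
  R: Z = R = 382 Ω
  L: Z = jωL = j·3.292e+04·0.00112 = 0 + j36.87 Ω
Step 3 — Series combination: Z_total = R + L = 382 + j36.87 Ω = 383.8∠5.5° Ω.
Step 4 — Power factor: PF = cos(φ) = Re(Z)/|Z| = 382/383.78 = 0.9954.
Step 5 — Type: Im(Z) = 36.87 ⇒ lagging (phase φ = 5.5°).

PF = 0.9954 (lagging, φ = 5.5°)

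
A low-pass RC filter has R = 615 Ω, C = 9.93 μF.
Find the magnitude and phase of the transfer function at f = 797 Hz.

Step 1 — Angular frequency: ω = 2π·797 = 5008 rad/s.
Step 2 — Transfer function: H(jω) = 1/(1 + jωRC).
Step 3 — Denominator: 1 + jωRC = 1 + j·5008·615·9.93e-06 = 1 + j30.58.
Step 4 — H = 0.001068 - j0.03266.
Step 5 — Magnitude: |H| = 0.03268 (-29.7 dB); phase: φ = -88.1°.

|H| = 0.03268 (-29.7 dB), φ = -88.1°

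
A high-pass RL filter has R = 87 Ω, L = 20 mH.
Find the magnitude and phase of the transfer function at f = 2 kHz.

Step 1 — Angular frequency: ω = 2π·2000 = 1.257e+04 rad/s.
Step 2 — Transfer function: H(jω) = jωL/(R + jωL).
Step 3 — Numerator jωL = j·251.3; denominator R + jωL = 87 + j251.3.
Step 4 — H = 0.893 + j0.3091.
Step 5 — Magnitude: |H| = 0.945 (-0.5 dB); phase: φ = 19.1°.

|H| = 0.945 (-0.5 dB), φ = 19.1°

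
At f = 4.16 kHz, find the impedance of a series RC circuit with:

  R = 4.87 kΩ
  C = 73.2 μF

Step 1 — Angular frequency: ω = 2π·f = 2π·4160 = 2.614e+04 rad/s.
Step 2 — Component impedances:
  R: Z = R = 4870 Ω
  C: Z = 1/(jωC) = -j/(ω·C) = 0 - j0.5227 Ω
Step 3 — Series combination: Z_total = R + C = 4870 - j0.5227 Ω = 4870∠-0.0° Ω.

Z = 4870 - j0.5227 Ω = 4870∠-0.0° Ω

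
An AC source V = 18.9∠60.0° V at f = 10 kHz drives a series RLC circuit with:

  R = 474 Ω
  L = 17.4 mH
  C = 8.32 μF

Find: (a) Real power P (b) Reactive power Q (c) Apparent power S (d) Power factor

Step 1 — Angular frequency: ω = 2π·f = 2π·1e+04 = 6.283e+04 rad/s.
Step 2 — Component impedances:
  R: Z = R = 474 Ω
  L: Z = jωL = j·6.283e+04·0.0174 = 0 + j1093 Ω
  C: Z = 1/(jωC) = -j/(ω·C) = 0 - j1.913 Ω
Step 3 — Series combination: Z_total = R + L + C = 474 + j1091 Ω = 1190∠66.5° Ω.
Step 4 — Source phasor: V = 18.9∠60.0° V = 9.45 + j16.37 V.
Step 5 — Current: I = V / Z = 0.01578 - j0.001805 A = 0.01588∠-6.5° A.
Step 6 — Complex power: S = V·I* = 0.1196 + j0.2754 VA.
Step 7 — Real power: P = Re(S) = 0.1196 W.
Step 8 — Reactive power: Q = Im(S) = 0.2754 VAR.
Step 9 — Apparent power: |S| = 0.3002 VA.
Step 10 — Power factor: PF = P/|S| = 0.3984 (lagging).

(a) P = 0.1196 W  (b) Q = 0.2754 VAR  (c) S = 0.3002 VA  (d) PF = 0.3984 (lagging)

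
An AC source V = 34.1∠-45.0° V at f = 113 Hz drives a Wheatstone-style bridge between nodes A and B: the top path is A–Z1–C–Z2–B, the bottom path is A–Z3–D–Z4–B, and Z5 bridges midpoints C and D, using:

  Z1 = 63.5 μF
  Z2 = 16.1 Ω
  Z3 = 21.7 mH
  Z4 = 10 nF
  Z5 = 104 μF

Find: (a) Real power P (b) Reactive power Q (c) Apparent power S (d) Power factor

Step 1 — Angular frequency: ω = 2π·f = 2π·113 = 710 rad/s.
Step 2 — Component impedances:
  Z1: Z = 1/(jωC) = -j/(ω·C) = 0 - j22.18 Ω
  Z2: Z = R = 16.1 Ω
  Z3: Z = jωL = j·710·0.0217 = 0 + j15.41 Ω
  Z4: Z = 1/(jωC) = -j/(ω·C) = 0 - j1.408e+05 Ω
  Z5: Z = 1/(jωC) = -j/(ω·C) = 0 - j13.54 Ω
Step 3 — Bridge requires nodal analysis (the Z5 bridge couples midpoints C and D, so the two paths cannot be reduced to a simple series/parallel combination). Setting node B to ground and injecting 1 A at node A, the 3-node admittance system at A, C, D solves to V_A = Z_AB = 16.1 + j2.035 Ω = 16.22∠7.2° Ω.
Step 4 — Source phasor: V = 34.1∠-45.0° V = 24.11 - j24.11 V.
Step 5 — Current: I = V / Z = 1.288 - j1.661 A = 2.102∠-52.2° A.
Step 6 — Complex power: S = V·I* = 71.1 + j8.989 VA.
Step 7 — Real power: P = Re(S) = 71.1 W.
Step 8 — Reactive power: Q = Im(S) = 8.989 VAR.
Step 9 — Apparent power: |S| = 71.67 VA.
Step 10 — Power factor: PF = P/|S| = 0.9921 (lagging).

(a) P = 71.1 W  (b) Q = 8.989 VAR  (c) S = 71.67 VA  (d) PF = 0.9921 (lagging)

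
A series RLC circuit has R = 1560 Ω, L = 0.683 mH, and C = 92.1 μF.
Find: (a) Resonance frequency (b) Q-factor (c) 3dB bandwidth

Step 1 — Resonance condition Im(Z)=0 gives ω₀ = 1/√(LC).
Step 2 — ω₀ = 1/√(0.000683·9.21e-05) = 3987 rad/s.
Step 3 — f₀ = ω₀/(2π) = 634.6 Hz.
Step 4 — Series Q: Q = ω₀L/R = 3987·0.000683/1560 = 0.001746.
Step 5 — 3dB bandwidth: Δω = ω₀/Q = 2.284e+06 rad/s; BW = Δω/(2π) = 3.635e+05 Hz.

(a) f₀ = 634.6 Hz  (b) Q = 0.001746  (c) BW = 3.635e+05 Hz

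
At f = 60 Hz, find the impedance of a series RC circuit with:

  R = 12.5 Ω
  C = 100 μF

Step 1 — Angular frequency: ω = 2π·f = 2π·60 = 377 rad/s.
Step 2 — Component impedances:
  R: Z = R = 12.5 Ω
  C: Z = 1/(jωC) = -j/(ω·C) = 0 - j26.53 Ω
Step 3 — Series combination: Z_total = R + C = 12.5 - j26.53 Ω = 29.32∠-64.8° Ω.

Z = 12.5 - j26.53 Ω = 29.32∠-64.8° Ω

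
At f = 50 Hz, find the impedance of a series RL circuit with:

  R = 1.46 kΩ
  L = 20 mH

Step 1 — Angular frequency: ω = 2π·f = 2π·50 = 314.2 rad/s.
Step 2 — Component impedances:
  R: Z = R = 1460 Ω
  L: Z = jωL = j·314.2·0.02 = 0 + j6.283 Ω
Step 3 — Series combination: Z_total = R + L = 1460 + j6.283 Ω = 1460∠0.2° Ω.

Z = 1460 + j6.283 Ω = 1460∠0.2° Ω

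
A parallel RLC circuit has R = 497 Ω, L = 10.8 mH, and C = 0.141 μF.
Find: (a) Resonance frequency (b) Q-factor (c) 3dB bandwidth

Step 1 — Resonance: ω₀ = 1/√(LC) = 1/√(0.0108·1.41e-07) = 2.563e+04 rad/s.
Step 2 — f₀ = ω₀/(2π) = 4078 Hz.
Step 3 — Parallel Q: Q = R/(ω₀L) = 497/(2.563e+04·0.0108) = 1.796.
Step 4 — Bandwidth: Δω = ω₀/Q = 1.427e+04 rad/s; BW = Δω/(2π) = 2271 Hz.

(a) f₀ = 4078 Hz  (b) Q = 1.796  (c) BW = 2271 Hz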